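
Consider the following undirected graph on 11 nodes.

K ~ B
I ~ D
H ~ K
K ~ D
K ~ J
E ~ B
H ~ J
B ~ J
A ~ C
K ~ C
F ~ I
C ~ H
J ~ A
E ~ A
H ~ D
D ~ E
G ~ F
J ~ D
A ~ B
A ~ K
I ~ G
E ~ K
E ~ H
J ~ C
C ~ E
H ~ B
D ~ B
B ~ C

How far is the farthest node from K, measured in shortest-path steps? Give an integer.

Distances from K: A:1, B:1, C:1, D:1, E:1, F:3, G:3, H:1, I:2, J:1.
The largest is 3 (to G and F), so the eccentricity of K is 3.

3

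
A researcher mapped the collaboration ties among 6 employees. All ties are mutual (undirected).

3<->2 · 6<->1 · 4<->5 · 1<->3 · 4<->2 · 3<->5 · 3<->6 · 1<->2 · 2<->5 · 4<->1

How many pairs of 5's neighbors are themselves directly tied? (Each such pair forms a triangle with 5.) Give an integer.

2

5's neighbors: 2, 3, and 4.
Neighbor pairs that are themselves tied: 5–2–3; 5–2–4. Each forms one triangle with 5, for 2 in total.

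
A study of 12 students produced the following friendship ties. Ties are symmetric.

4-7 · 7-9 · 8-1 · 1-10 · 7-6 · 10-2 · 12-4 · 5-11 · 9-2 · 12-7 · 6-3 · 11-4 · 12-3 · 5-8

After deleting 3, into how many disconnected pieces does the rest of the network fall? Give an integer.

3's neighbors (6 and 12) remain reachable from one another through other ties, so the rest of the network stays in one piece.

1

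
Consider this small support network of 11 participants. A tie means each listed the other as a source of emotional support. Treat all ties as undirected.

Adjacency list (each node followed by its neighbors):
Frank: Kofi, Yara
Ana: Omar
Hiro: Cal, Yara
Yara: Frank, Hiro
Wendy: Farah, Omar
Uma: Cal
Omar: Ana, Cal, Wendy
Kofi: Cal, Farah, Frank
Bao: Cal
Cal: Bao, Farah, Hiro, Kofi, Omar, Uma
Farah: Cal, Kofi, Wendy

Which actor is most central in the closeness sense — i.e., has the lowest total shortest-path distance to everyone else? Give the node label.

Farness (sum of distances to all others) for each node — Ana:28, Bao:23, Cal:14, Farah:19, Frank:24, Hiro:20, Kofi:18, Omar:19, Uma:23, Wendy:24, Yara:26.
The smallest farness is 14, for Cal, so Cal has the highest closeness.

Cal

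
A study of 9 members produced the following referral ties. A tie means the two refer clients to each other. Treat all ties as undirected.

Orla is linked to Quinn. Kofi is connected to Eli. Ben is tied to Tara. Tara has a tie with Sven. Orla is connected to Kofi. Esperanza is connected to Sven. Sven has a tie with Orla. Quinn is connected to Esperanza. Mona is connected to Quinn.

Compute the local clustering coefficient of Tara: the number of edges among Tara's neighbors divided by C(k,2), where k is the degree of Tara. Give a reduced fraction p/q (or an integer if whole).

Tara's neighbors: Ben and Sven (k = 2).
Possible neighbor pairs: C(2,2) = 1. Edges among them: none → e = 0.
Clustering(Tara) = 0/1.

0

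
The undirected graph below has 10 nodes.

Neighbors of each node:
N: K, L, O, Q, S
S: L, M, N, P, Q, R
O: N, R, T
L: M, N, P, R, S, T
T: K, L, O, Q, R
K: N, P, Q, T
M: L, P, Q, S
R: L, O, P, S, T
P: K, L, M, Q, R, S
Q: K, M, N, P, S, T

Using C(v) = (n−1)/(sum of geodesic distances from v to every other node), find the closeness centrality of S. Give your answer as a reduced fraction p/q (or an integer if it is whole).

Distances from S: K:2, L:1, M:1, N:1, O:2, P:1, Q:1, R:1, T:2. Sum = 12.
n = 10, so closeness = 9/12 = 3/4.

3/4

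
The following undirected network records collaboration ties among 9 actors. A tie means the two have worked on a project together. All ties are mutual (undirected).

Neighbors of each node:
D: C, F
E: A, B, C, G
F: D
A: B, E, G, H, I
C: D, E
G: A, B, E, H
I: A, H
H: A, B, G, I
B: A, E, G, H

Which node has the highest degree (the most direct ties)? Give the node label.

A

Degrees — A:5, B:4, C:2, D:2, E:4, F:1, G:4, H:4, I:2.
The maximum is 5, attained only by A.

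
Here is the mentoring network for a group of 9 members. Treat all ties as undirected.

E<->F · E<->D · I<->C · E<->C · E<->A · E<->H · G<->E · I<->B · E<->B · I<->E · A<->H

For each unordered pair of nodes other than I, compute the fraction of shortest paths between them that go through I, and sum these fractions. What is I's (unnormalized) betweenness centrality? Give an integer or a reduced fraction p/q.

Pairs whose geodesics pass through I — B–C: 1/2.
All other pairs contribute 0.
Summing the contributions gives betweenness(I) = 1/2.

1/2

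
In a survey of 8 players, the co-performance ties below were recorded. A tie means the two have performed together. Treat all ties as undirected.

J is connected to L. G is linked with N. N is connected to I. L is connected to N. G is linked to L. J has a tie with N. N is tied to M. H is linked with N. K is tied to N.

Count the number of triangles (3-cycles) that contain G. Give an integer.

1

G's neighbors: L and N.
Neighbor pairs that are themselves tied: G–L–N. Each forms one triangle with G, for 1 in total.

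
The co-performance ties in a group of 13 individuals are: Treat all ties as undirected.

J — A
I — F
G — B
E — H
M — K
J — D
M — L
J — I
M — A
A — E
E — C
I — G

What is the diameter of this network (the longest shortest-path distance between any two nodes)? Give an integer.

Eccentricity of each node (its greatest distance to any other): A:4, B:6, C:6, D:4, E:5, F:5, G:5, H:6, I:4, J:3, K:6, L:6, M:5.
The maximum eccentricity is 6, realized for instance by the pair L–B via L – M – A – J – I – G – B. So the diameter is 6.

6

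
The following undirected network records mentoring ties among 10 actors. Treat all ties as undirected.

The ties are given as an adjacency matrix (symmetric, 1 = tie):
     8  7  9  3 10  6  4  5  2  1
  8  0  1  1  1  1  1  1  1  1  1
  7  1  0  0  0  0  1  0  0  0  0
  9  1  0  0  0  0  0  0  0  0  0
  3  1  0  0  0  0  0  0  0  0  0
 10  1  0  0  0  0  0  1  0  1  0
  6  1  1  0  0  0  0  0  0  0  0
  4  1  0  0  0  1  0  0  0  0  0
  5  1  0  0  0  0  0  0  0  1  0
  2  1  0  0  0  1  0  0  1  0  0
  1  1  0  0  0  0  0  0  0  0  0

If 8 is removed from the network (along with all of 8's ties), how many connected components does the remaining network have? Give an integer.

5

Without 8, the remaining ties split the others into: {6, 7}; {9}; {3}; {2, 4, 5, 10}; {1}.
That's 5 separate components.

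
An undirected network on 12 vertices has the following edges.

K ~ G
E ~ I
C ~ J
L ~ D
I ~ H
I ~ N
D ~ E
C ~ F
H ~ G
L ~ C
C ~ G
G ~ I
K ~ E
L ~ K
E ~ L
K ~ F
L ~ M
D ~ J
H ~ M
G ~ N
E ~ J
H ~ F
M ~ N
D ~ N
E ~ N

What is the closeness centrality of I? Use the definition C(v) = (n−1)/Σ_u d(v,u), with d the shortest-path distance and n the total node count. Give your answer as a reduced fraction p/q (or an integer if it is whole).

11/18

Distances from I: C:2, D:2, E:1, F:2, G:1, H:1, J:2, K:2, L:2, M:2, N:1. Sum = 18.
n = 12, so closeness = 11/18.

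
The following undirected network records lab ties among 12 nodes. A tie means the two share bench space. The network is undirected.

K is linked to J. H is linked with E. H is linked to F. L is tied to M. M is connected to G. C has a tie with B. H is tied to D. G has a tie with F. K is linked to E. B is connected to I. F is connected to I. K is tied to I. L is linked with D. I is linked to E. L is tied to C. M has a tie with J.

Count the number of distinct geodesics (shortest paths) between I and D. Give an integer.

2

The shortest distance is 3. The length-3 paths are: I–E–H–D; I–F–H–D.
That gives 2 distinct shortest paths.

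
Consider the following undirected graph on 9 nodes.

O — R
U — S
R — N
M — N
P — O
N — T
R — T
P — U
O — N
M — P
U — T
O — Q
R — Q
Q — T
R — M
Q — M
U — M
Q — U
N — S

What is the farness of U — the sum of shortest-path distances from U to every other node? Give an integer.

11

Distances from U: M:1, N:2, O:2, P:1, Q:1, R:2, S:1, T:1.
Sum = 1 + 2 + 2 + 1 + 1 + 2 + 1 + 1 = 11.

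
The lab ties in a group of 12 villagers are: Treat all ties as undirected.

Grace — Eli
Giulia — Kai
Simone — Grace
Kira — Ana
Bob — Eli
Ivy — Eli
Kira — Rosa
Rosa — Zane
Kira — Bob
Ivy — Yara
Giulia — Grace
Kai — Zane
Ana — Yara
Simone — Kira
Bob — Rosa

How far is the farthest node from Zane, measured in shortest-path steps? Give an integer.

4

Distances from Zane: Ana:3, Bob:2, Eli:3, Giulia:2, Grace:3, Ivy:4, Kai:1, Kira:2, Rosa:1, Simone:3, Yara:4.
The largest is 4 (to Ivy and Yara), so the eccentricity of Zane is 4.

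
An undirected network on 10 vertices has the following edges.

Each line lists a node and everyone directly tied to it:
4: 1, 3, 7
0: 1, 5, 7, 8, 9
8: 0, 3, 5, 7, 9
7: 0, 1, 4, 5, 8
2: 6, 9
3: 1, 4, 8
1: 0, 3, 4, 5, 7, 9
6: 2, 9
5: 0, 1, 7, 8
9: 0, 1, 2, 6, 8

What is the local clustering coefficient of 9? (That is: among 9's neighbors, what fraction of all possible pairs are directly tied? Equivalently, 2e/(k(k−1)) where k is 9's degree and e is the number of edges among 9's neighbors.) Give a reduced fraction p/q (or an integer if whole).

9's neighbors: 0, 1, 2, 6, and 8 (k = 5).
Possible neighbor pairs: C(5,2) = 10. Edges among them: 0–1, 0–8, 2–6 → e = 3.
Clustering(9) = 3/10.

3/10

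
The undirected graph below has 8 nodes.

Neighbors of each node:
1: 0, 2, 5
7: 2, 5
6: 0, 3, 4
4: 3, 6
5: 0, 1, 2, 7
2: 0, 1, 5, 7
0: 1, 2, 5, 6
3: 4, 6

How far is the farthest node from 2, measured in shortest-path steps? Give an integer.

3

Distances from 2: 0:1, 1:1, 3:3, 4:3, 5:1, 6:2, 7:1.
The largest is 3 (to 3 and 4), so the eccentricity of 2 is 3.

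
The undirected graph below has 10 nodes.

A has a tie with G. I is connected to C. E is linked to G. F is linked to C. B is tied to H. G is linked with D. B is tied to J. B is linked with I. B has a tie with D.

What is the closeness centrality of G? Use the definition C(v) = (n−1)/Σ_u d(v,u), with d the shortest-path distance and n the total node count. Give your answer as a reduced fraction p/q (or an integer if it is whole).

Distances from G: A:1, B:2, C:4, D:1, E:1, F:5, H:3, I:3, J:3. Sum = 23.
n = 10, so closeness = 9/23.

9/23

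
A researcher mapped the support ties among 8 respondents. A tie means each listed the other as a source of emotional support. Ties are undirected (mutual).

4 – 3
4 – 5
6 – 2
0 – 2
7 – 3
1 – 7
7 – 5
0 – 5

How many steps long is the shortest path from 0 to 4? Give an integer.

One shortest route is 0 – 5 – 4, which uses 2 edges, and 0 and 4 are not directly tied, so nothing shorter exists. So d(0,4) = 2.

2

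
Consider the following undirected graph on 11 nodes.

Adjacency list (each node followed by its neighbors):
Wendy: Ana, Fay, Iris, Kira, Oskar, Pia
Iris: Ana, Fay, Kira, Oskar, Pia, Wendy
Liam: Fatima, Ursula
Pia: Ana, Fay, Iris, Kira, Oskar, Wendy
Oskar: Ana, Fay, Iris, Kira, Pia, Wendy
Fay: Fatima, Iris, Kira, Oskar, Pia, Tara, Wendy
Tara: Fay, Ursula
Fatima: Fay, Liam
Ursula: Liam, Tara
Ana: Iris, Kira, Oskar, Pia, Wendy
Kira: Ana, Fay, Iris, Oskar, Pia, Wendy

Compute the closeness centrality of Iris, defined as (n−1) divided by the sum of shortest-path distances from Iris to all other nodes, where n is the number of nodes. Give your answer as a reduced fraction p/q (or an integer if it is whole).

Distances from Iris: Ana:1, Fatima:2, Fay:1, Kira:1, Liam:3, Oskar:1, Pia:1, Tara:2, Ursula:3, Wendy:1. Sum = 16.
n = 11, so closeness = 10/16 = 5/8.

5/8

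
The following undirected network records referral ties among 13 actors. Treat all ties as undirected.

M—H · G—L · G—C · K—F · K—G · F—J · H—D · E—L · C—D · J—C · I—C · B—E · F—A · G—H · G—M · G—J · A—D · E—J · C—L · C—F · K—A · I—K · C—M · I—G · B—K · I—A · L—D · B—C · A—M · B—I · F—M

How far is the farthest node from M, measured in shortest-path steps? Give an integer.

Distances from M: A:1, B:2, C:1, D:2, E:3, F:1, G:1, H:1, I:2, J:2, K:2, L:2.
The largest is 3 (to E), so the eccentricity of M is 3.

3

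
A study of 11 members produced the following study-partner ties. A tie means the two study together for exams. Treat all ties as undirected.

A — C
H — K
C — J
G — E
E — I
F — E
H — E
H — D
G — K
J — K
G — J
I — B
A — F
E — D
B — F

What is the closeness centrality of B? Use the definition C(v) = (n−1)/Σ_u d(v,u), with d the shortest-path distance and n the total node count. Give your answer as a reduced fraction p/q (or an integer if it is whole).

5/13

Distances from B: A:2, C:3, D:3, E:2, F:1, G:3, H:3, I:1, J:4, K:4. Sum = 26.
n = 11, so closeness = 10/26 = 5/13.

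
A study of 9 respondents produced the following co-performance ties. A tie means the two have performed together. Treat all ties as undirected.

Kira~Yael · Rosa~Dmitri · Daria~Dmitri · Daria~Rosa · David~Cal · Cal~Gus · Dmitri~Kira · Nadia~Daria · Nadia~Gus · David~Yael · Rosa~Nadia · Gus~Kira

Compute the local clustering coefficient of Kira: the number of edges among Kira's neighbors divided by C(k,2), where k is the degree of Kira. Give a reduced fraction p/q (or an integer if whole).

0

Kira's neighbors: Dmitri, Gus, and Yael (k = 3).
Possible neighbor pairs: C(3,2) = 3. Edges among them: none → e = 0.
Clustering(Kira) = 0/3 = 0.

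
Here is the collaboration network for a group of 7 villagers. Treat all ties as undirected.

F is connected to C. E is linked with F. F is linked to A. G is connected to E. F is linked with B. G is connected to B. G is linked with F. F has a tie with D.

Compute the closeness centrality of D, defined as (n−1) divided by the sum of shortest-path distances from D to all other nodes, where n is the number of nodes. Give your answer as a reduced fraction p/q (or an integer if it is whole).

6/11

Distances from D: A:2, B:2, C:2, E:2, F:1, G:2. Sum = 11.
n = 7, so closeness = 6/11.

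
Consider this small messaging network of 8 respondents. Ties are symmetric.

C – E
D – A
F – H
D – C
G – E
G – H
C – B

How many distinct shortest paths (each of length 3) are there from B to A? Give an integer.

The shortest distance is 3, and the only length-3 path is B–C–D–A. So there is exactly 1 shortest path.

1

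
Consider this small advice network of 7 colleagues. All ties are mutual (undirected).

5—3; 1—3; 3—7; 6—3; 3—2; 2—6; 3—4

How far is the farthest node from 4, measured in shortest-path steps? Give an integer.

Distances from 4: 1:2, 2:2, 3:1, 5:2, 6:2, 7:2.
The largest is 2 (to 2, 7, 5, 1, and 6), so the eccentricity of 4 is 2.

2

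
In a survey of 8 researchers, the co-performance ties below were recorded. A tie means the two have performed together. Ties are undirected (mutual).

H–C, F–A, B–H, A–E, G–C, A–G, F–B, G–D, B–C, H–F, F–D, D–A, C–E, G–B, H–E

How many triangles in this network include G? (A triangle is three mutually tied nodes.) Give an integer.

G's neighbors: A, B, C, and D.
Neighbor pairs that are themselves tied: G–A–D; G–B–C. Each forms one triangle with G, for 2 in total.

2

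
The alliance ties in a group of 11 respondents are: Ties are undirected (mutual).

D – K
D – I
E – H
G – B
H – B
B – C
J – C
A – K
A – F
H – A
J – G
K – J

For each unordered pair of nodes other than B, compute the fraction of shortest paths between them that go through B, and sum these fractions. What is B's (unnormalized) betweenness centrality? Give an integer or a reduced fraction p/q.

47/6

Pairs whose geodesics pass through B — E–G: 1; E–C: 1; E–J: 2/3; G–C: 1/2; G–F: 1/2; G–A: 1/2; G–H: 1; C–F: 1/2; C–A: 1/2; C–H: 1; J–H: 2/3.
All other pairs contribute 0.
Summing the contributions gives betweenness(B) = 47/6.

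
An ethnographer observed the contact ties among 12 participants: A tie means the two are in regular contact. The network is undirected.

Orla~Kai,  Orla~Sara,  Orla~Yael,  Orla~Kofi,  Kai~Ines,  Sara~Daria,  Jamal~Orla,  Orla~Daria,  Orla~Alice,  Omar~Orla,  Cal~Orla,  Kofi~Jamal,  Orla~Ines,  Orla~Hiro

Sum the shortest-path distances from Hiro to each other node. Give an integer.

21

Distances from Hiro: Alice:2, Cal:2, Daria:2, Ines:2, Jamal:2, Kai:2, Kofi:2, Omar:2, Orla:1, Sara:2, Yael:2.
Sum = 2 + 2 + 2 + 2 + 2 + 2 + 2 + 2 + 1 + 2 + 2 = 21.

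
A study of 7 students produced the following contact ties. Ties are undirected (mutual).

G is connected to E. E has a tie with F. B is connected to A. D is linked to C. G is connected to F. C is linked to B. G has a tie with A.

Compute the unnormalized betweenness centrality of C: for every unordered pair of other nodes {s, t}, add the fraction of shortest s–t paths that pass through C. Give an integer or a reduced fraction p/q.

Pairs whose geodesics pass through C — G–D: 1; B–D: 1; E–D: 1; D–F: 1; D–A: 1.
All other pairs contribute 0.
Summing the contributions gives betweenness(C) = 5.

5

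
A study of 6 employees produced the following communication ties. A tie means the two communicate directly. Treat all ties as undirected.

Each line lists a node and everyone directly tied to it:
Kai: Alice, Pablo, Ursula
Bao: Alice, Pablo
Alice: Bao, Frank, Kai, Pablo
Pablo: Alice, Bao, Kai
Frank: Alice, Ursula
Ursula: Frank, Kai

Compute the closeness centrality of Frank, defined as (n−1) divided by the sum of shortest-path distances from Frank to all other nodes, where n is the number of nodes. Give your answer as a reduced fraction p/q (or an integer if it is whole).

Distances from Frank: Alice:1, Bao:2, Kai:2, Pablo:2, Ursula:1. Sum = 8.
n = 6, so closeness = 5/8.

5/8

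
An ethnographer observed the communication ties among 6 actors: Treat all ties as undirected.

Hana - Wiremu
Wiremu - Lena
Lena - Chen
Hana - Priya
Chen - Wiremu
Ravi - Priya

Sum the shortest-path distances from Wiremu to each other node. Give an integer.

8

Distances from Wiremu: Chen:1, Hana:1, Lena:1, Priya:2, Ravi:3.
Sum = 1 + 1 + 1 + 2 + 3 = 8.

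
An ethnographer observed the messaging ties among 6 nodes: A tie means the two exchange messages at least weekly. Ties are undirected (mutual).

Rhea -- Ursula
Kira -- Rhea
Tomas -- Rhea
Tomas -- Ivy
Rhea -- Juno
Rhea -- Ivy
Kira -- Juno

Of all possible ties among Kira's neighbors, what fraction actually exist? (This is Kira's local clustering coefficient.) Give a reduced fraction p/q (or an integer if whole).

Kira's neighbors: Juno and Rhea (k = 2).
Possible neighbor pairs: C(2,2) = 1. Edges among them: Juno–Rhea → e = 1.
Clustering(Kira) = 1/1.

1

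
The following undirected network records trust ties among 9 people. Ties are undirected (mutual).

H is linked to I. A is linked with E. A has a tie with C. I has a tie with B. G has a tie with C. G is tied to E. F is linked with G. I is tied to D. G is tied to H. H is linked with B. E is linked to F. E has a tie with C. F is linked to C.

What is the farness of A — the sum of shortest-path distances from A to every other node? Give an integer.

22

Distances from A: B:4, C:1, D:5, E:1, F:2, G:2, H:3, I:4.
Sum = 4 + 1 + 5 + 1 + 2 + 2 + 3 + 4 = 22.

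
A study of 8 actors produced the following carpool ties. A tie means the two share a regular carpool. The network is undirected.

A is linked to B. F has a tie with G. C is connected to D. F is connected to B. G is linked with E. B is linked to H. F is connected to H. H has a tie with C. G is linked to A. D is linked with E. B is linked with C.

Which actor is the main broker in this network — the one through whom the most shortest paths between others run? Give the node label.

Unnormalized betweenness of each node: A:13/12, B:13/3, C:4, D:25/12, E:25/12, F:17/6, G:9/2, H:13/12.
G has the largest value, 9/2, making it the main broker — the node through which the most shortest paths run.

G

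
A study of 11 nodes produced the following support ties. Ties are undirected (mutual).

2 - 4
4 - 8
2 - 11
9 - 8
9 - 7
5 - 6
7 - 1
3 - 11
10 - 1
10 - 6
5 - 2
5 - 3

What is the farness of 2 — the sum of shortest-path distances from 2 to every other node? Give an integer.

23

Distances from 2: 1:4, 3:2, 4:1, 5:1, 6:2, 7:4, 8:2, 9:3, 10:3, 11:1.
Sum = 4 + 2 + 1 + 1 + 2 + 4 + 2 + 3 + 3 + 1 = 23.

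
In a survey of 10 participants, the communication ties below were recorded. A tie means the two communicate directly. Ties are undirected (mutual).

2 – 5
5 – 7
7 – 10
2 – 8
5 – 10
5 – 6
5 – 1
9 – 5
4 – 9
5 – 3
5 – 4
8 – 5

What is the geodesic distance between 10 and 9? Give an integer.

One shortest route is 10 – 5 – 9, which uses 2 edges, and 10 and 9 are not directly tied, so nothing shorter exists. So d(10,9) = 2.

2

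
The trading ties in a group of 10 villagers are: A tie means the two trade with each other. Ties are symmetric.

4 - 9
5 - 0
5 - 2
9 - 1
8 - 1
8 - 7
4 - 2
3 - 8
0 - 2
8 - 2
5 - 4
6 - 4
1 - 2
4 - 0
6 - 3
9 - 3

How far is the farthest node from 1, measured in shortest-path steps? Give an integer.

Distances from 1: 0:2, 2:1, 3:2, 4:2, 5:2, 6:3, 7:2, 8:1, 9:1.
The largest is 3 (to 6), so the eccentricity of 1 is 3.

3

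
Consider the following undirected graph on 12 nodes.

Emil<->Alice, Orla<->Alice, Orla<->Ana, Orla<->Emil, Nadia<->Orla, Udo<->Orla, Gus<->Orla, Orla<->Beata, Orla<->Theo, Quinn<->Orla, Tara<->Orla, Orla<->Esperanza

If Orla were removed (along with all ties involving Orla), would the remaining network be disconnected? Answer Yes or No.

Removing Orla leaves {Gus} with no path to {Alice and Emil}, so the network splits into 10 components. Orla is a cut vertex.

Yes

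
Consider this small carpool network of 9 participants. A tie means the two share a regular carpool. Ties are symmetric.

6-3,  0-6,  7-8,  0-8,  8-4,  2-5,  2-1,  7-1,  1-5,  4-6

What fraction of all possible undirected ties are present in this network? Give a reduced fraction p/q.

There are 10 edges and 9 nodes, so the maximum possible is C(9,2) = 36.
Density = 10/36 = 5/18.

5/18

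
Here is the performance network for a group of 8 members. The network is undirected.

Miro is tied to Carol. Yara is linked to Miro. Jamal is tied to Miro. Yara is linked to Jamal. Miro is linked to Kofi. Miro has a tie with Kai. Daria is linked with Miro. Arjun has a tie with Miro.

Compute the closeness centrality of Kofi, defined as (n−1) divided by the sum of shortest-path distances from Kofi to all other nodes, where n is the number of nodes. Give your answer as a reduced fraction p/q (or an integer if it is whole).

Distances from Kofi: Arjun:2, Carol:2, Daria:2, Jamal:2, Kai:2, Miro:1, Yara:2. Sum = 13.
n = 8, so closeness = 7/13.

7/13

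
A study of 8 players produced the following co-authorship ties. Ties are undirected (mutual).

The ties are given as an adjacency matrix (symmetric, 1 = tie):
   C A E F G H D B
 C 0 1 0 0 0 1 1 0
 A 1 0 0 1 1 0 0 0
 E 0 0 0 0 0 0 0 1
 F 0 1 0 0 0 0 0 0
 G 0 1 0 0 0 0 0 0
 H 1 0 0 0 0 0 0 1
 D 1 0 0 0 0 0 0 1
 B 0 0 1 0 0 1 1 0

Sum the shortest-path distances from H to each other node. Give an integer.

14

Distances from H: A:2, B:1, C:1, D:2, E:2, F:3, G:3.
Sum = 2 + 1 + 1 + 2 + 2 + 3 + 3 = 14.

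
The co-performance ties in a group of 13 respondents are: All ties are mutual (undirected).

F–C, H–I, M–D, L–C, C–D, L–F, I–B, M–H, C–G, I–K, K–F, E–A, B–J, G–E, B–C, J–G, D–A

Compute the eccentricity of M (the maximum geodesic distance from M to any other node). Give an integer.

4

Distances from M: A:2, B:3, C:2, D:1, E:3, F:3, G:3, H:1, I:2, J:4, K:3, L:3.
The largest is 4 (to J), so the eccentricity of M is 4.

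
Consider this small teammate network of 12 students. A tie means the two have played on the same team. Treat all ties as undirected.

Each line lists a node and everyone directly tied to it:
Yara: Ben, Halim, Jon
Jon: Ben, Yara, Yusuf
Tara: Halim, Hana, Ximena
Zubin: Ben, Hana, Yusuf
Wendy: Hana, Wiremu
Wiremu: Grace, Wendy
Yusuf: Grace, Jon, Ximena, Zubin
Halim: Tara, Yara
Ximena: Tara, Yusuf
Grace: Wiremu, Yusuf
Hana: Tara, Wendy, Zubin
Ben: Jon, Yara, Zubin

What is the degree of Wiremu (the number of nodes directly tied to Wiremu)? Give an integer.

Wiremu is directly tied to Grace and Wendy. That is 2 neighbors, so the degree of Wiremu is 2.

2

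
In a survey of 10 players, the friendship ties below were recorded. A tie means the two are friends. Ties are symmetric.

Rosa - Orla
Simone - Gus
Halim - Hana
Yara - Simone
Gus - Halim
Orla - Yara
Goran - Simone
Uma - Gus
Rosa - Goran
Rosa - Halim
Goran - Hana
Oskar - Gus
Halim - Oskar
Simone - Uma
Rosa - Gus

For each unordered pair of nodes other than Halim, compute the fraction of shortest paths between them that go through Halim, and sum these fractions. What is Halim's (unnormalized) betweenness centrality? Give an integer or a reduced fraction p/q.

5

Pairs whose geodesics pass through Halim — Oskar–Orla: 1/2; Oskar–Rosa: 1/2; Oskar–Goran: 2/4; Oskar–Hana: 1; Gus–Hana: 1; Uma–Hana: 1/2; Orla–Hana: 1/2; Rosa–Hana: 1/2.
All other pairs contribute 0.
Summing the contributions gives betweenness(Halim) = 5.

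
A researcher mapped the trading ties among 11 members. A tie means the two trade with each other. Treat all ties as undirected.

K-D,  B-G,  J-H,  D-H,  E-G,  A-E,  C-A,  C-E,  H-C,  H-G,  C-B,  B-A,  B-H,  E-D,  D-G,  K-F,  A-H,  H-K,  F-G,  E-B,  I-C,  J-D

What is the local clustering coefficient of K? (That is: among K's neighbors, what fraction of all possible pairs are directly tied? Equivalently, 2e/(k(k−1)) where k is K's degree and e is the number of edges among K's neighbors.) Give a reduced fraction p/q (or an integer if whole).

1/3

K's neighbors: D, F, and H (k = 3).
Possible neighbor pairs: C(3,2) = 3. Edges among them: D–H → e = 1.
Clustering(K) = 1/3.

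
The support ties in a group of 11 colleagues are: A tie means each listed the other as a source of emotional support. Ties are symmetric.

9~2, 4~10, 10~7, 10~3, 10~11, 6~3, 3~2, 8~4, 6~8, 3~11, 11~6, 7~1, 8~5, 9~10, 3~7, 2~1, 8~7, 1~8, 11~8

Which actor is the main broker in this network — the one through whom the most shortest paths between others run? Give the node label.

8

Unnormalized betweenness of each node: 1:10/3, 2:17/6, 3:16/3, 4:7/6, 5:0, 6:2/3, 7:10/3, 8:91/6, 9:5/6, 10:26/3, 11:8/3.
8 has the largest value, 91/6, making it the main broker — the node through which the most shortest paths run.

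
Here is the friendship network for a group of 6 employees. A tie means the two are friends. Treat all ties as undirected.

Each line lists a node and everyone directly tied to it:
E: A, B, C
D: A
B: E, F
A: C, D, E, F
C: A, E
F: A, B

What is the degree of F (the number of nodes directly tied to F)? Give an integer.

2

F is directly tied to A and B. That is 2 neighbors, so the degree of F is 2.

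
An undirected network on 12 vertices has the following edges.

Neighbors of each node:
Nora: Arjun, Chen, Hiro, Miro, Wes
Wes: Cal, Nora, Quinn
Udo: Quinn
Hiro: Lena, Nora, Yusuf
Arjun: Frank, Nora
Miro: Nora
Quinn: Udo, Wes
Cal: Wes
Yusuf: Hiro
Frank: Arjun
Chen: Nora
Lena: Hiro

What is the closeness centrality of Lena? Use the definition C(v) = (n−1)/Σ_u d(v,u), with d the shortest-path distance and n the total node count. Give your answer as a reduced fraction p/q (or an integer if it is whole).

11/34

Distances from Lena: Arjun:3, Cal:4, Chen:3, Frank:4, Hiro:1, Miro:3, Nora:2, Quinn:4, Udo:5, Wes:3, Yusuf:2. Sum = 34.
n = 12, so closeness = 11/34.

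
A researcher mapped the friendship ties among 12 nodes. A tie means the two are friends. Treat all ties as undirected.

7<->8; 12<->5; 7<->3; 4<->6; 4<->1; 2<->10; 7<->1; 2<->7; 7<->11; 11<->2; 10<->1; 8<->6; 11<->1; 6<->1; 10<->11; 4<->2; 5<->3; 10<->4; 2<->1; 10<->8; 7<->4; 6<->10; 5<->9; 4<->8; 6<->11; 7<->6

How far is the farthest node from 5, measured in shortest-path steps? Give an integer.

4

Distances from 5: 1:3, 2:3, 3:1, 4:3, 6:3, 7:2, 8:3, 9:1, 10:4, 11:3, 12:1.
The largest is 4 (to 10), so the eccentricity of 5 is 4.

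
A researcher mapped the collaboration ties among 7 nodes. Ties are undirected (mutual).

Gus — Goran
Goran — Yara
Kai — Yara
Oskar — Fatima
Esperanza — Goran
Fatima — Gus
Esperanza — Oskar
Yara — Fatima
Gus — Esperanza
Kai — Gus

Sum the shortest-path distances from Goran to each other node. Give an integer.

Distances from Goran: Esperanza:1, Fatima:2, Gus:1, Kai:2, Oskar:2, Yara:1.
Sum = 1 + 2 + 1 + 2 + 2 + 1 = 9.

9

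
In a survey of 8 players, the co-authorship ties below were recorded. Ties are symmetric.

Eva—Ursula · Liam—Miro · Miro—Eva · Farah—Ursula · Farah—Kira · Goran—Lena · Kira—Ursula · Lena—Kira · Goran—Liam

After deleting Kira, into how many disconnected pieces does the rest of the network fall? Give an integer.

1

Kira's neighbors (Farah, Lena, and Ursula) remain reachable from one another through other ties, so the rest of the network stays in one piece.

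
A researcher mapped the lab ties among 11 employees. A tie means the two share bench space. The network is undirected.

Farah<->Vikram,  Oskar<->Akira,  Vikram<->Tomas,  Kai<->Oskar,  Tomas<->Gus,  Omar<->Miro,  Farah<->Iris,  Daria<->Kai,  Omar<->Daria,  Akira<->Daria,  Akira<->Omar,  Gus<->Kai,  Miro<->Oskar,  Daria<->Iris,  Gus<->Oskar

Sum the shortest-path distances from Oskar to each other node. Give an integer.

20

Distances from Oskar: Akira:1, Daria:2, Farah:4, Gus:1, Iris:3, Kai:1, Miro:1, Omar:2, Tomas:2, Vikram:3.
Sum = 1 + 2 + 4 + 1 + 3 + 1 + 1 + 2 + 2 + 3 = 20.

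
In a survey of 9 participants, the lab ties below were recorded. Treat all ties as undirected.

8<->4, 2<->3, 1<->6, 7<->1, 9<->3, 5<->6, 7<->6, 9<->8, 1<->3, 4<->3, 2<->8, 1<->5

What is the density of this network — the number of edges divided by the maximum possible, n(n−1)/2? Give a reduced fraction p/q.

1/3

There are 12 edges and 9 nodes, so the maximum possible is C(9,2) = 36.
Density = 12/36 = 1/3.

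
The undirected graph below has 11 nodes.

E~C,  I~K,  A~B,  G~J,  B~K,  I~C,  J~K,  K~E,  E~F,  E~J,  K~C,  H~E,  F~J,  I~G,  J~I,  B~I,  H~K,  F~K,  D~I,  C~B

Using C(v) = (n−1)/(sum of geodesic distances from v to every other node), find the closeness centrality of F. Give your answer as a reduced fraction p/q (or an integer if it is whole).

Distances from F: A:3, B:2, C:2, D:3, E:1, G:2, H:2, I:2, J:1, K:1. Sum = 19.
n = 11, so closeness = 10/19.

10/19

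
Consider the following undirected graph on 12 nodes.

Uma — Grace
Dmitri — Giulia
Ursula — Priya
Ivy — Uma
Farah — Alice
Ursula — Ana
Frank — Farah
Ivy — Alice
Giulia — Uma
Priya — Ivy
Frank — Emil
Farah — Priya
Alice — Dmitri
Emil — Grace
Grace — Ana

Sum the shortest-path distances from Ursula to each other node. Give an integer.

Distances from Ursula: Alice:3, Ana:1, Dmitri:4, Emil:3, Farah:2, Frank:3, Giulia:4, Grace:2, Ivy:2, Priya:1, Uma:3.
Sum = 3 + 1 + 4 + 3 + 2 + 3 + 4 + 2 + 2 + 1 + 3 = 28.

28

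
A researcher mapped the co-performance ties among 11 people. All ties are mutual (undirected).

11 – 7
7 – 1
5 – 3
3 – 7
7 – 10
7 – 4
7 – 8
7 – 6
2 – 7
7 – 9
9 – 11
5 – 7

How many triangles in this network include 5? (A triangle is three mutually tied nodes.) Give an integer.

5's neighbors: 3 and 7.
Neighbor pairs that are themselves tied: 5–3–7. Each forms one triangle with 5, for 1 in total.

1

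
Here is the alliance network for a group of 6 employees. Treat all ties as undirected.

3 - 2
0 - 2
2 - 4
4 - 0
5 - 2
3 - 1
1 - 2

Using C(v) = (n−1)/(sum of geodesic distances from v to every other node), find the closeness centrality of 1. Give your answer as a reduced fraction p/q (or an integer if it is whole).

Distances from 1: 0:2, 2:1, 3:1, 4:2, 5:2. Sum = 8.
n = 6, so closeness = 5/8.

5/8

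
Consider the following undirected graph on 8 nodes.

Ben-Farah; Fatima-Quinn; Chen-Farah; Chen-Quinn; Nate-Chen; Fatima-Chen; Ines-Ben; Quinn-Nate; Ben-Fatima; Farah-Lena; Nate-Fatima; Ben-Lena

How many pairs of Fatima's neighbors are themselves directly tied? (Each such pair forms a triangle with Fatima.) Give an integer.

3

Fatima's neighbors: Ben, Chen, Nate, and Quinn.
Neighbor pairs that are themselves tied: Fatima–Chen–Nate; Fatima–Chen–Quinn; Fatima–Nate–Quinn. Each forms one triangle with Fatima, for 3 in total.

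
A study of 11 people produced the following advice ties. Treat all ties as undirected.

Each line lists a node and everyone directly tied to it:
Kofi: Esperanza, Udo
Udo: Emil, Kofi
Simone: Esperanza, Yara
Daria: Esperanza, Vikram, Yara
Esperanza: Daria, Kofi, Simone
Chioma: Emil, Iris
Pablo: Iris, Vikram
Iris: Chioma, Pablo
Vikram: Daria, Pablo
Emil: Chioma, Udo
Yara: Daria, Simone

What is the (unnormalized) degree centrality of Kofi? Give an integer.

2

Kofi is directly tied to Esperanza and Udo. That is 2 neighbors, so the degree of Kofi is 2.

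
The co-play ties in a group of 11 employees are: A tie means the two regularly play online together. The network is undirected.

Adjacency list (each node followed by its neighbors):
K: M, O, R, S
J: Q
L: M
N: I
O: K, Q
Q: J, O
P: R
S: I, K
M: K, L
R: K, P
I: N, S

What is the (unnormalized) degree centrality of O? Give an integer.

O is directly tied to K and Q. That is 2 neighbors, so the degree of O is 2.

2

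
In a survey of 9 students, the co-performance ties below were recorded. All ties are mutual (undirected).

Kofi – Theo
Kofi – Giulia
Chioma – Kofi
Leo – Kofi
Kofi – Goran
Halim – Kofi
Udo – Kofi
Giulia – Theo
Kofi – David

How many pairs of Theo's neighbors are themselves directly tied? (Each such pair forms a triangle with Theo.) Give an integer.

1

Theo's neighbors: Giulia and Kofi.
Neighbor pairs that are themselves tied: Theo–Giulia–Kofi. Each forms one triangle with Theo, for 1 in total.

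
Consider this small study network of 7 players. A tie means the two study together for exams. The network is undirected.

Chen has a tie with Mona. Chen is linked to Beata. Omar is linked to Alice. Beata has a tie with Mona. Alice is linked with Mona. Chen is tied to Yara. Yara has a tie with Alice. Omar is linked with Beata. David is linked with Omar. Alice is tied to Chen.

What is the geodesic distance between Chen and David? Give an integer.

One shortest route is Chen – Beata – Omar – David, which uses 3 edges, and at distance 2 from Chen we only reach {Omar}, which does not include David. So d(Chen,David) = 3.

3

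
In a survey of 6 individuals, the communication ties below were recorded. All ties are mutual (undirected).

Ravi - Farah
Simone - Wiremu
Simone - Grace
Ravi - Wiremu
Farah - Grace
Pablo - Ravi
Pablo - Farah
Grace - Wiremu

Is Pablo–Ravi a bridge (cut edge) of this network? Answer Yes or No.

No

Even without that edge, Pablo still reaches Ravi via Pablo – Farah – Ravi, so the network stays connected. Not a bridge.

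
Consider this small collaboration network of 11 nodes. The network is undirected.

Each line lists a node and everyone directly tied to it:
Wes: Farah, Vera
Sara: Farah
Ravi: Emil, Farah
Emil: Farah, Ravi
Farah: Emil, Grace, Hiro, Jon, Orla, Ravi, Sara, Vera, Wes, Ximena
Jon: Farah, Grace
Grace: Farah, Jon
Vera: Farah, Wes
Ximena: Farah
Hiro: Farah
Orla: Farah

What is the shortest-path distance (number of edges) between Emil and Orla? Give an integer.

One shortest route is Emil – Farah – Orla, which uses 2 edges, and Emil and Orla are not directly tied, so nothing shorter exists. So d(Emil,Orla) = 2.

2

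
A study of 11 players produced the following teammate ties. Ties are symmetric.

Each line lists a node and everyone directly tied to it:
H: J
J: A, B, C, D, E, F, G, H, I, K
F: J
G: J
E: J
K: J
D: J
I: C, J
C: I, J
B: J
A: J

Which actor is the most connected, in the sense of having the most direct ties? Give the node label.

Degrees — A:1, B:1, C:2, D:1, E:1, F:1, G:1, H:1, I:2, J:10, K:1.
The maximum is 10, attained only by J.

J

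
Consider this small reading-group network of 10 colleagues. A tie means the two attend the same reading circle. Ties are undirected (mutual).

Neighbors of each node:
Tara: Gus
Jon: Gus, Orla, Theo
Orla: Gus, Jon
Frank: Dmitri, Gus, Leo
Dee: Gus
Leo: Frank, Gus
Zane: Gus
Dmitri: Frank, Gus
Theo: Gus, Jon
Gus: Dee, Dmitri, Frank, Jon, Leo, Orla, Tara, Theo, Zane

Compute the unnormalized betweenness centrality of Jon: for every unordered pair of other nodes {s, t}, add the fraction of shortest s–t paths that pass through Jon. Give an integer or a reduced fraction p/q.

1/2

Pairs whose geodesics pass through Jon — Theo–Orla: 1/2.
All other pairs contribute 0.
Summing the contributions gives betweenness(Jon) = 1/2.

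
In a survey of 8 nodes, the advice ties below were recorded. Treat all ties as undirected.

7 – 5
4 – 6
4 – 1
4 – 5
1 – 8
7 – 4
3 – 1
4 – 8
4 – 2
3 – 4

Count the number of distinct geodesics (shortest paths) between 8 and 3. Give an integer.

2

The shortest distance is 2. The length-2 paths are: 8–4–3; 8–1–3.
That gives 2 distinct shortest paths.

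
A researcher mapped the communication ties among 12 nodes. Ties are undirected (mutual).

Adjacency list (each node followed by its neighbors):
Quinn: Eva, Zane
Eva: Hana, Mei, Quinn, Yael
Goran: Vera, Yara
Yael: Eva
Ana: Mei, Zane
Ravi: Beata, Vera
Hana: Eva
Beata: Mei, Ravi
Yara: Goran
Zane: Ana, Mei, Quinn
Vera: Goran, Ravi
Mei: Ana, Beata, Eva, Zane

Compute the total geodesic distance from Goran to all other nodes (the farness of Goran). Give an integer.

Distances from Goran: Ana:5, Beata:3, Eva:5, Hana:6, Mei:4, Quinn:6, Ravi:2, Vera:1, Yael:6, Yara:1, Zane:5.
Sum = 5 + 3 + 5 + 6 + 4 + 6 + 2 + 1 + 6 + 1 + 5 = 44.

44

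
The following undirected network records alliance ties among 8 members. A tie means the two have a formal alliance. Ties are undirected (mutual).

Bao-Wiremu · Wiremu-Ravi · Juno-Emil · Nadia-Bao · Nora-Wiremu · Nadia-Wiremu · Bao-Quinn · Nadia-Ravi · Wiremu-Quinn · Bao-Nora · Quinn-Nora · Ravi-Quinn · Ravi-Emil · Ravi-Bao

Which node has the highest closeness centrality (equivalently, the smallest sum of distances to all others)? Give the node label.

Farness (sum of distances to all others) for each node — Bao:10, Emil:13, Juno:19, Nadia:12, Nora:14, Quinn:11, Ravi:9, Wiremu:10.
The smallest farness is 9, for Ravi, so Ravi has the highest closeness.

Ravi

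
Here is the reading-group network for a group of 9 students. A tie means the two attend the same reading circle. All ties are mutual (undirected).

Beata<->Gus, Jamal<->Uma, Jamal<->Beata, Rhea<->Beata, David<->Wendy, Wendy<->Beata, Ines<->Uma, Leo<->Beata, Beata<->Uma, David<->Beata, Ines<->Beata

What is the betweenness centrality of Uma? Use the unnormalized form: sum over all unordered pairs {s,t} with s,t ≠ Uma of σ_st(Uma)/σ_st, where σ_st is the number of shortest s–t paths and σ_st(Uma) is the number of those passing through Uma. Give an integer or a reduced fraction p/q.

1/2

Pairs whose geodesics pass through Uma — Jamal–Ines: 1/2.
All other pairs contribute 0.
Summing the contributions gives betweenness(Uma) = 1/2.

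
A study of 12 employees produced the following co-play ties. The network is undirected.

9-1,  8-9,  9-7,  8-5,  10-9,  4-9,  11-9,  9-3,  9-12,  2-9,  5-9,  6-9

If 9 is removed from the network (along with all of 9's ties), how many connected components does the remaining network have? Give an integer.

Without 9, the remaining ties split the others into: {12}; {4}; {7}; {10}; {11}; {1}; {3}; {2}; {5, 8}; {6}.
That's 10 separate components.

10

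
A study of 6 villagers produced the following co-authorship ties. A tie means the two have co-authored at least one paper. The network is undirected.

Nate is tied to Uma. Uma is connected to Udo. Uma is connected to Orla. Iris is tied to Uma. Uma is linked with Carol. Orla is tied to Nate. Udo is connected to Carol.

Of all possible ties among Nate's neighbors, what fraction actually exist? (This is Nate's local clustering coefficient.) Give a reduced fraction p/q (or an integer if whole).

Nate's neighbors: Orla and Uma (k = 2).
Possible neighbor pairs: C(2,2) = 1. Edges among them: Orla–Uma → e = 1.
Clustering(Nate) = 1/1.

1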